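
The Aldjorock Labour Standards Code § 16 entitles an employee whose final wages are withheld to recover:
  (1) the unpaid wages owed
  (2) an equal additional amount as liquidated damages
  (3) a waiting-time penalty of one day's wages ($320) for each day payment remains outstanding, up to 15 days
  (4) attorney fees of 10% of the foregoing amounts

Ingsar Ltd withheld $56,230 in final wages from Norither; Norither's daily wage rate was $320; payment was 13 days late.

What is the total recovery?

Liquidated damages (equal amount): $56,230
Penalty days: min(13, 15) = 13
Waiting-time penalty: 13 × $320 = $4,160
Subtotal: $56,230 + $56,230 + $4,160 = $116,620
Attorney fees: 10% of $116,620 = $11,662
Total award: $116,620 + $11,662 = $128,282

Total award: $128,282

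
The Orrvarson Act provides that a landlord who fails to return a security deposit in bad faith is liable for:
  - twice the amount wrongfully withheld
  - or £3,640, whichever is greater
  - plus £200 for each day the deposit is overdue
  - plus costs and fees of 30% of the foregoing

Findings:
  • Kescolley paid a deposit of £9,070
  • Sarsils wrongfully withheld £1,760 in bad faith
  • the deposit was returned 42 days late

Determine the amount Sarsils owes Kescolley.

£15,652

Doubled: 2 × £1,760 = £3,520
Minimum £3,640: £3,520 is below the minimum → £3,640
Late-return penalty: 42 × £200 = £8,400
Damages plus late penalty: £3,640 + £8,400 = £12,040
Costs and fees: 30% of £12,040 = £3,612
Total recovery: £12,040 + £3,612 = £15,652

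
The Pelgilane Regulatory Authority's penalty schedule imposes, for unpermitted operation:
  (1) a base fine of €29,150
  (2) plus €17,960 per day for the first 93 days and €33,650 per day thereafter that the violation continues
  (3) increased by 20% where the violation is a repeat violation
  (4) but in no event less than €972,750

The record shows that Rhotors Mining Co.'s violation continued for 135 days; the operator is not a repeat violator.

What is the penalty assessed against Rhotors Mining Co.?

Civil penalty: €3,112,730

First 93 days: 93 × €17,960 = €1,670,280
Remaining days: (135 − 93) × €33,650 = €1,413,300
Per-day component: €1,670,280 + €1,413,300 = €3,083,580
Base plus per-day: €29,150 + €3,083,580 = €3,112,730
The operator is not a repeat violator: no 20% increase.
Minimum €972,750: €3,112,730 meets the minimum, no increase.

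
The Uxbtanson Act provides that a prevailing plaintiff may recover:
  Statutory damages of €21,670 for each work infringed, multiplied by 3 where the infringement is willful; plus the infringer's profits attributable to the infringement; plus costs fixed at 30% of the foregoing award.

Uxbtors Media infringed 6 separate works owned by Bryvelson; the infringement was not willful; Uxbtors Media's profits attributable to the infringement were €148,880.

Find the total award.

Award: €362,570

Statutory damages: 6 × €21,670 = €130,020
Infringement not willful: no ×3 enhancement.
Combined award: €130,020 + €148,880 = €278,900
Costs: 30% of €278,900 = €83,670
Award plus costs: €278,900 + €83,670 = €362,570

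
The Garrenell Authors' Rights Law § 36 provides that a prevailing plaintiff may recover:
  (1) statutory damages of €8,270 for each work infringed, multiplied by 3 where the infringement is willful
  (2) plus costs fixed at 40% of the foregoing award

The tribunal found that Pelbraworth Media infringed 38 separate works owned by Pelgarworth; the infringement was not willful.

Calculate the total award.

Statutory damages: 38 × €8,270 = €314,260
Infringement not willful: no ×3 enhancement.
Costs: 40% of €314,260 = €125,704
Award plus costs: €314,260 + €125,704 = €439,964

€439,964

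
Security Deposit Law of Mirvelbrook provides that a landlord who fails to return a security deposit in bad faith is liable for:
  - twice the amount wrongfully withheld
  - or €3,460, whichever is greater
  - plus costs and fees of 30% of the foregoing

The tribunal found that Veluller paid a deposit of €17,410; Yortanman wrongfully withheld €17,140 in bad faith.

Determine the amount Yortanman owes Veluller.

€44,564

Doubled: 2 × €17,140 = €34,280
Minimum €3,460: €34,280 meets the minimum, no increase.
Costs and fees: 30% of €34,280 = €10,284
Total recovery: €34,280 + €10,284 = €44,564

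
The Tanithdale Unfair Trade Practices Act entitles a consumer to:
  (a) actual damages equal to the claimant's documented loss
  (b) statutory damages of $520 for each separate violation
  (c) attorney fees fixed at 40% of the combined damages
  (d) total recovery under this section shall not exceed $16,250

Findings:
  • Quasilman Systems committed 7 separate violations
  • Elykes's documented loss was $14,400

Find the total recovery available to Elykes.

Statutory damages: 7 × $520 = $3,640
Combined damages: $14,400 + $3,640 = $18,040
Attorney fees: 40% of $18,040 = $7,216
Total before cap: $18,040 + $7,216 = $25,256
Cap at $16,250: $25,256 exceeds the cap → $16,250

Total recovery: $16,250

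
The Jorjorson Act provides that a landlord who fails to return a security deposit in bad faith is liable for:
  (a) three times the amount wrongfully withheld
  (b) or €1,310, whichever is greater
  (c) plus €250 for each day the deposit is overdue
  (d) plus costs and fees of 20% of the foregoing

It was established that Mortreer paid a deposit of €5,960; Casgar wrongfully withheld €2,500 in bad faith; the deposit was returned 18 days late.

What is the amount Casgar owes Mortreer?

Trebled: 3 × €2,500 = €7,500
Minimum €1,310: €7,500 meets the minimum, no increase.
Late-return penalty: 18 × €250 = €4,500
Damages plus late penalty: €7,500 + €4,500 = €12,000
Costs and fees: 20% of €12,000 = €2,400
Total recovery: €12,000 + €2,400 = €14,400

€14,400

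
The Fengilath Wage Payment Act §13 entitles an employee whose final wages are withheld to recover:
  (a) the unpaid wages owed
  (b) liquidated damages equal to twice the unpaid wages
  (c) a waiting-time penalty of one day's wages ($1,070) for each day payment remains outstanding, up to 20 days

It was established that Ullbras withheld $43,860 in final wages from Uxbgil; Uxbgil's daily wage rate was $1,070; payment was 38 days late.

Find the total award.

$152,980

Doubled: 2 × $43,860 = $87,720
Penalty days: min(38, 20) = 20
Waiting-time penalty: 20 × $1,070 = $21,400
Total award: $43,860 + $87,720 + $21,400 = $152,980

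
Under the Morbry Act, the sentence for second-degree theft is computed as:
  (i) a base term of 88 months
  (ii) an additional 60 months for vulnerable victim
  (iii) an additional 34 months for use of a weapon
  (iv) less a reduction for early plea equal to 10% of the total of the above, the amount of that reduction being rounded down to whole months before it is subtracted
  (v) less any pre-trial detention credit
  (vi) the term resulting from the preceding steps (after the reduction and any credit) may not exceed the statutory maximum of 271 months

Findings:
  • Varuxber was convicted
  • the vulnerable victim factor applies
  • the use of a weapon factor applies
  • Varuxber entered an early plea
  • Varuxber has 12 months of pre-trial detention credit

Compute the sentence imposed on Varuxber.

Vulnerable victim enhancement: +60 months
Use of a weapon enhancement: +34 months
Adjusted term: 88 months + 60 months + 34 months = 182 months
Early plea reduction: 10% of 182 months = 18 months (rounded down)
After reduction: 182 − 18 = 164 months
Less pre-trial detention credit: 164 months − 12 months = 152 months
Cap at 271 months: 152 months is within the cap, no reduction.

152 months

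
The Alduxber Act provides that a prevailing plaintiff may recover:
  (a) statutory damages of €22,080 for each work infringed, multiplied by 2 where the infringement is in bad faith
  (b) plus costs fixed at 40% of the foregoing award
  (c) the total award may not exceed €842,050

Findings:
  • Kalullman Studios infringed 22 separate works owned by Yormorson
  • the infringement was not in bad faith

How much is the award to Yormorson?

Award: €680,064

Statutory damages: 22 × €22,080 = €485,760
Infringement not in bad faith: no ×2 enhancement.
Costs: 40% of €485,760 = €194,304
Award plus costs: €485,760 + €194,304 = €680,064
Cap at €842,050: €680,064 is within the cap, no reduction.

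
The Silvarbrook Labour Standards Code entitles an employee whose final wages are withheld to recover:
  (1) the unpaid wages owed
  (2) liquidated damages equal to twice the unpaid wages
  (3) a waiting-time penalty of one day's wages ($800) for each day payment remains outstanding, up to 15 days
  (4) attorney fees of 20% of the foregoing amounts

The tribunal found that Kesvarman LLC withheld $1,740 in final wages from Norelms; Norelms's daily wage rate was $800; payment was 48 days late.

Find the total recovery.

Doubled: 2 × $1,740 = $3,480
Penalty days: min(48, 15) = 15
Waiting-time penalty: 15 × $800 = $12,000
Subtotal: $1,740 + $3,480 + $12,000 = $17,220
Attorney fees: 20% of $17,220 = $3,444
Total award: $17,220 + $3,444 = $20,664

$20,664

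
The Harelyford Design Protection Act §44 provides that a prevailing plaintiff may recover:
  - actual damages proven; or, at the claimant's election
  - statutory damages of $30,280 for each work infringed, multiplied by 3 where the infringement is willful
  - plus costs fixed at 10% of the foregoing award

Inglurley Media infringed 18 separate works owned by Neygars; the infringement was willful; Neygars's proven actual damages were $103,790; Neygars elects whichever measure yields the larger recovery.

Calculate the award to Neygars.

Statutory damages: 18 × $30,280 = $545,040
Trebled: 3 × $545,040 = $1,635,120
Greater of actual damages ($103,790) or enhanced statutory damages ($1,635,120): $1,635,120
Costs: 10% of $1,635,120 = $163,512
Award plus costs: $1,635,120 + $163,512 = $1,798,632

$1,798,632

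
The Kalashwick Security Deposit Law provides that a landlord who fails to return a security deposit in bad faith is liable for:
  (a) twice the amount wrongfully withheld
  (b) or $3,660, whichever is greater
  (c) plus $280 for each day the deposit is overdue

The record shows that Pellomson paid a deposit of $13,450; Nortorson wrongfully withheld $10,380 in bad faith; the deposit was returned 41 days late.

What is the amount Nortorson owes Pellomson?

Doubled: 2 × $10,380 = $20,760
Minimum $3,660: $20,760 meets the minimum, no increase.
Late-return penalty: 41 × $280 = $11,480
Damages plus late penalty: $20,760 + $11,480 = $32,240

$32,240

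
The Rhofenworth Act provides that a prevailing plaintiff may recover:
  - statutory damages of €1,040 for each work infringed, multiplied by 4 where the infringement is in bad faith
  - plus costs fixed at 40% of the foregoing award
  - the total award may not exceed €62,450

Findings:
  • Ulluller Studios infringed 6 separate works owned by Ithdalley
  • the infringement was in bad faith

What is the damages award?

Statutory damages: 6 × €1,040 = €6,240
Multiplied by 4: 4 × €6,240 = €24,960
Costs: 40% of €24,960 = €9,984
Award plus costs: €24,960 + €9,984 = €34,944
Cap at €62,450: €34,944 is within the cap, no reduction.

€34,944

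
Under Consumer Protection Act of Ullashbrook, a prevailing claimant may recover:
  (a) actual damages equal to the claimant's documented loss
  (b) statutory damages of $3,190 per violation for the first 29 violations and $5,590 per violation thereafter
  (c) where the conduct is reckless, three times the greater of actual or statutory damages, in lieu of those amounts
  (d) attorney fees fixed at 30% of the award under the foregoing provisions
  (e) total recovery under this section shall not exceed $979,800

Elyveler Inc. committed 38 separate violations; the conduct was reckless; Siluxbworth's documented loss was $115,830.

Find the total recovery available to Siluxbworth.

Total recovery: $556,998

First 29 violations: 29 × $3,190 = $92,510
Remaining violations: (38 − 29) × $5,590 = $50,310
Statutory damages: $92,510 + $50,310 = $142,820
Greater of actual damages ($115,830) or statutory damages ($142,820): $142,820
Trebled: 3 × $142,820 = $428,460
Attorney fees: 30% of $428,460 = $128,538
Total before cap: $428,460 + $128,538 = $556,998
Cap at $979,800: $556,998 is within the cap, no reduction.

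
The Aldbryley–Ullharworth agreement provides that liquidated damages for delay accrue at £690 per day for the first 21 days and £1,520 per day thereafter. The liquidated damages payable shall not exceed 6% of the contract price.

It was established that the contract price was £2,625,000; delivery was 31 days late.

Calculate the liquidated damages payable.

£29,690

First 21 days: 21 × £690 = £14,490
Remaining days: (31 − 21) × £1,520 = £15,200
Accrued per-day damages: £14,490 + £15,200 = £29,690
Cap: 6% of £2,625,000 = £157,500
Cap at £157,500: £29,690 is within the cap, no reduction.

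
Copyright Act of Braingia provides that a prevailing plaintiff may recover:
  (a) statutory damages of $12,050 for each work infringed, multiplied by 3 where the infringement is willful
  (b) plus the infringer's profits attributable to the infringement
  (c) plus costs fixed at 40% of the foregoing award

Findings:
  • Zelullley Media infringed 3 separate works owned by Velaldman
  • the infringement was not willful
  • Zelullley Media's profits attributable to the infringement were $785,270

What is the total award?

$1,149,988

Statutory damages: 3 × $12,050 = $36,150
Infringement not willful: no ×3 enhancement.
Combined award: $36,150 + $785,270 = $821,420
Costs: 40% of $821,420 = $328,568
Award plus costs: $821,420 + $328,568 = $1,149,988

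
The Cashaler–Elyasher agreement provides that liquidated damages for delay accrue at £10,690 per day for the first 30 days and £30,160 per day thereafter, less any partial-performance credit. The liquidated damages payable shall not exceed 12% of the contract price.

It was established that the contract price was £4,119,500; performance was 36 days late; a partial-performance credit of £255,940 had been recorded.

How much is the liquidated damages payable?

First 30 days: 30 × £10,690 = £320,700
Remaining days: (36 − 30) × £30,160 = £180,960
Accrued per-day damages: £320,700 + £180,960 = £501,660
Less partial-performance credit: £501,660 − £255,940 = £245,720
Cap: 12% of £4,119,500 = £494,340
Cap at £494,340: £245,720 is within the cap, no reduction.

£245,720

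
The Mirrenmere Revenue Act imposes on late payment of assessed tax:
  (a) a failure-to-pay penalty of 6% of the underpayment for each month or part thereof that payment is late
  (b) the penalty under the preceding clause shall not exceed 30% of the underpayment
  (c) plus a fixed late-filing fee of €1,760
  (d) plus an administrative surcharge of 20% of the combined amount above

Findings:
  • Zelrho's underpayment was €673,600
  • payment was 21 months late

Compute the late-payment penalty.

€244,608

Accrued rate: 6% × 21 = 126%, capped at 30% → 30%
Failure-to-pay penalty: 30% of €673,600 = €202,080
Penalty before surcharge: €202,080 + €1,760 = €203,840
Administrative surcharge: 20% of €203,840 = €40,768
Total penalty: €203,840 + €40,768 = €244,608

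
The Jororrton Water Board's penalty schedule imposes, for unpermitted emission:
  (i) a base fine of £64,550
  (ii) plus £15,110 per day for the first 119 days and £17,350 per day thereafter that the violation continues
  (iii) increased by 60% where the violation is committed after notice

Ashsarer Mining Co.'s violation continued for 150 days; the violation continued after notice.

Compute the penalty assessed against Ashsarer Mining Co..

£3,840,784

First 119 days: 119 × £15,110 = £1,798,090
Remaining days: (150 − 119) × £17,350 = £537,850
Per-day component: £1,798,090 + £537,850 = £2,335,940
Base plus per-day: £64,550 + £2,335,940 = £2,400,490
Enhancement: 60% of £2,400,490 = £1,440,294
Enhanced fine: £2,400,490 + £1,440,294 = £3,840,784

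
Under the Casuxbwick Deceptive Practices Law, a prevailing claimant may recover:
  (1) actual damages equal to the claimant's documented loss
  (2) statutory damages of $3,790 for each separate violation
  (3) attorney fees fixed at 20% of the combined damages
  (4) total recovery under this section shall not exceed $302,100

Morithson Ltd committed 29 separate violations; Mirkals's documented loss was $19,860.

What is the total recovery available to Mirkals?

Statutory damages: 29 × $3,790 = $109,910
Combined damages: $19,860 + $109,910 = $129,770
Attorney fees: 20% of $129,770 = $25,954
Total before cap: $129,770 + $25,954 = $155,724
Cap at $302,100: $155,724 is within the cap, no reduction.

$155,724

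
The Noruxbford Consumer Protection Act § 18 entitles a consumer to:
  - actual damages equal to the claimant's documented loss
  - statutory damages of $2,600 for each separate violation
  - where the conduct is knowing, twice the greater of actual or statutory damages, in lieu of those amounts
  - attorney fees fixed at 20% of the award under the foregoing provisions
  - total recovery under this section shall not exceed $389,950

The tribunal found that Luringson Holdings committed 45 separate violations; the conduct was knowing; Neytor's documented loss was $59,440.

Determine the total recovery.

Statutory damages: 45 × $2,600 = $117,000
Greater of actual damages ($59,440) or statutory damages ($117,000): $117,000
Doubled: 2 × $117,000 = $234,000
Attorney fees: 20% of $234,000 = $46,800
Total before cap: $234,000 + $46,800 = $280,800
Cap at $389,950: $280,800 is within the cap, no reduction.

$280,800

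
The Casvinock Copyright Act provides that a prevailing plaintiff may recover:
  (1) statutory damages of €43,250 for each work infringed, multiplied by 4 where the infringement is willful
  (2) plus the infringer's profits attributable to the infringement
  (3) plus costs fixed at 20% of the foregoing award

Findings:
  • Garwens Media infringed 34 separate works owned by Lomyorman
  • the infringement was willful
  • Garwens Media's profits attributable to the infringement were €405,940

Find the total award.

Statutory damages: 34 × €43,250 = €1,470,500
Multiplied by 4: 4 × €1,470,500 = €5,882,000
Combined award: €5,882,000 + €405,940 = €6,287,940
Costs: 20% of €6,287,940 = €1,257,588
Award plus costs: €6,287,940 + €1,257,588 = €7,545,528

€7,545,528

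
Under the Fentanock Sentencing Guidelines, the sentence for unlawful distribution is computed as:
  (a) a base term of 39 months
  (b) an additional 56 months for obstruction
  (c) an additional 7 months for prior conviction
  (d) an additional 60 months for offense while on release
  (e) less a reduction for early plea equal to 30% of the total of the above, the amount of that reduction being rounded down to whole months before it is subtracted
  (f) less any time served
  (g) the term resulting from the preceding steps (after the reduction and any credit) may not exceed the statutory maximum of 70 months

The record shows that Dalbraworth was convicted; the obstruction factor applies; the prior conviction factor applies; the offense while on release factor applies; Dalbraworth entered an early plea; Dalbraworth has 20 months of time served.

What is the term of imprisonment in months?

Obstruction enhancement: +56 months
Prior conviction enhancement: +7 months
Offense while on release enhancement: +60 months
Adjusted term: 39 months + 56 months + 7 months + 60 months = 162 months
Early plea reduction: 30% of 162 months = 48 months (rounded down)
After reduction: 162 − 48 = 114 months
Less time served: 114 months − 20 months = 94 months
Cap at 70 months: 94 months exceeds the cap → 70 months

Sentence: 70 months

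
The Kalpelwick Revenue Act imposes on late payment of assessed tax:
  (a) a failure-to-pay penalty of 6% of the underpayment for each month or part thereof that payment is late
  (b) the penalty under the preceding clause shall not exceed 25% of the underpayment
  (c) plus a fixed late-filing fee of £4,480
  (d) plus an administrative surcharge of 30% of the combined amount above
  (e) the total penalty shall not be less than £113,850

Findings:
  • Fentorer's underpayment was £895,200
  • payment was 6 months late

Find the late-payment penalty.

£296,764

Accrued rate: 6% × 6 = 36%, capped at 25% → 25%
Failure-to-pay penalty: 25% of £895,200 = £223,800
Penalty before surcharge: £223,800 + £4,480 = £228,280
Administrative surcharge: 30% of £228,280 = £68,484
Total penalty: £228,280 + £68,484 = £296,764
Minimum £113,850: £296,764 meets the minimum, no increase.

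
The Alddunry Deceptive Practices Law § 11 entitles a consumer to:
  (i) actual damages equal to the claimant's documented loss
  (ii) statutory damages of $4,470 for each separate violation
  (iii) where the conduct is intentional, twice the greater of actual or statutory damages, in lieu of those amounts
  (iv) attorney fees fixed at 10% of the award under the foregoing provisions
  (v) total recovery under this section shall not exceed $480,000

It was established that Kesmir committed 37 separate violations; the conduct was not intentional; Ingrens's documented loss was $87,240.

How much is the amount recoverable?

Statutory damages: 37 × $4,470 = $165,390
Conduct not intentional: the in-lieu enhancement does not apply.
Actual plus statutory damages: $87,240 + $165,390 = $252,630
Attorney fees: 10% of $252,630 = $25,263
Total before cap: $252,630 + $25,263 = $277,893
Cap at $480,000: $277,893 is within the cap, no reduction.

$277,893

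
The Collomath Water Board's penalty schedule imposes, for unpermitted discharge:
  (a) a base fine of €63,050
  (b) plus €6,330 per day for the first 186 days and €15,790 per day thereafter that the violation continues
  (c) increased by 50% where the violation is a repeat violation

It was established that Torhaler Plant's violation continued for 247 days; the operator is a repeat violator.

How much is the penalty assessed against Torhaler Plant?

€3,305,430

First 186 days: 186 × €6,330 = €1,177,380
Remaining days: (247 − 186) × €15,790 = €963,190
Per-day component: €1,177,380 + €963,190 = €2,140,570
Base plus per-day: €63,050 + €2,140,570 = €2,203,620
Enhancement: 50% of €2,203,620 = €1,101,810
Enhanced fine: €2,203,620 + €1,101,810 = €3,305,430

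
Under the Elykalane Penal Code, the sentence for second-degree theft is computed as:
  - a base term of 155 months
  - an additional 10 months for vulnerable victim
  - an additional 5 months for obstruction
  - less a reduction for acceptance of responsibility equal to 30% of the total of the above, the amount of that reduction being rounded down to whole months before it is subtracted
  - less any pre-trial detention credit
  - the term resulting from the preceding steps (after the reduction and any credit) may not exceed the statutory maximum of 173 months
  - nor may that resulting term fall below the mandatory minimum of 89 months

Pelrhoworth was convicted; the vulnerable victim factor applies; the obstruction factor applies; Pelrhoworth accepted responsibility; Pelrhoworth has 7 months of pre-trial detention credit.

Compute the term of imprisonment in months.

112 months

Vulnerable victim enhancement: +10 months
Obstruction enhancement: +5 months
Adjusted term: 155 months + 10 months + 5 months = 170 months
Acceptance of responsibility reduction: 30% of 170 months = 51 months (rounded down)
After reduction: 170 − 51 = 119 months
Less pre-trial detention credit: 119 months − 7 months = 112 months
Cap at 173 months: 112 months is within the cap, no reduction.
Minimum 89 months: 112 months meets the minimum, no increase.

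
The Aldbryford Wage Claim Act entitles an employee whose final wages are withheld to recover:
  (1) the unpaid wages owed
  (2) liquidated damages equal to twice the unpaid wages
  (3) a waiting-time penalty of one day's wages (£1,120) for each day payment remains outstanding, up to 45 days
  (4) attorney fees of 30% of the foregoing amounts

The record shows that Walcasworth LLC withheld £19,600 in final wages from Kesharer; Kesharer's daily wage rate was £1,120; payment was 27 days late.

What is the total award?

£115,752

Doubled: 2 × £19,600 = £39,200
Penalty days: min(27, 45) = 27
Waiting-time penalty: 27 × £1,120 = £30,240
Subtotal: £19,600 + £39,200 + £30,240 = £89,040
Attorney fees: 30% of £89,040 = £26,712
Total award: £89,040 + £26,712 = £115,752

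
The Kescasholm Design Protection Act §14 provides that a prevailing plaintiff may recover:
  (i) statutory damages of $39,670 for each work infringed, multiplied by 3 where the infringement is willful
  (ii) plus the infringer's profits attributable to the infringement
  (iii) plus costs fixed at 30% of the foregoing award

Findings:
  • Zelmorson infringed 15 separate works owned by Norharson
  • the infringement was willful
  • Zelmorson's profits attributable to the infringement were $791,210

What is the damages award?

Statutory damages: 15 × $39,670 = $595,050
Trebled: 3 × $595,050 = $1,785,150
Combined award: $1,785,150 + $791,210 = $2,576,360
Costs: 30% of $2,576,360 = $772,908
Award plus costs: $2,576,360 + $772,908 = $3,349,268

$3,349,268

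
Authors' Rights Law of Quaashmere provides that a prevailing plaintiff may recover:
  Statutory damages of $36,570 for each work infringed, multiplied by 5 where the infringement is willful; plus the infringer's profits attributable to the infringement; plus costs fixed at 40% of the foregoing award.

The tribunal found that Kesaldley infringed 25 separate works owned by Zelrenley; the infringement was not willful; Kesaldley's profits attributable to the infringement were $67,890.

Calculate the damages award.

Statutory damages: 25 × $36,570 = $914,250
Infringement not willful: no ×5 enhancement.
Combined award: $914,250 + $67,890 = $982,140
Costs: 40% of $982,140 = $392,856
Award plus costs: $982,140 + $392,856 = $1,374,996

Award: $1,374,996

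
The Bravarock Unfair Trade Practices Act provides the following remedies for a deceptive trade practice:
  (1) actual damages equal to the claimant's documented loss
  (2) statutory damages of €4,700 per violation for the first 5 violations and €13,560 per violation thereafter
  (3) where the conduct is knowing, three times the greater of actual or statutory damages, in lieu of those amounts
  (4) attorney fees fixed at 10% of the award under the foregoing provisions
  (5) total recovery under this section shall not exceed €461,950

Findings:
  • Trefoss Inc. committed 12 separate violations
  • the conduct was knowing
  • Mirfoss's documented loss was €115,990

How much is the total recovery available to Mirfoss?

First 5 violations: 5 × €4,700 = €23,500
Remaining violations: (12 − 5) × €13,560 = €94,920
Statutory damages: €23,500 + €94,920 = €118,420
Greater of actual damages (€115,990) or statutory damages (€118,420): €118,420
Trebled: 3 × €118,420 = €355,260
Attorney fees: 10% of €355,260 = €35,526
Total before cap: €355,260 + €35,526 = €390,786
Cap at €461,950: €390,786 is within the cap, no reduction.

€390,786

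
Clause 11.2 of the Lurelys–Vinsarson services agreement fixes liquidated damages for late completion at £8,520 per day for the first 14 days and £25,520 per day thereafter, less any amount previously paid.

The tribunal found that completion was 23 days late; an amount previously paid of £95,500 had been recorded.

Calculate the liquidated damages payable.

Liquidated damages: £253,460

First 14 days: 14 × £8,520 = £119,280
Remaining days: (23 − 14) × £25,520 = £229,680
Accrued per-day damages: £119,280 + £229,680 = £348,960
Less amount previously paid: £348,960 − £95,500 = £253,460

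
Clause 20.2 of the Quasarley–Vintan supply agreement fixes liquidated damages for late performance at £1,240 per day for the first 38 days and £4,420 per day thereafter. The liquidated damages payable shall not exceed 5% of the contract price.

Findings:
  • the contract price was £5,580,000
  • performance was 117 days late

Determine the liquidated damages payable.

First 38 days: 38 × £1,240 = £47,120
Remaining days: (117 − 38) × £4,420 = £349,180
Accrued per-day damages: £47,120 + £349,180 = £396,300
Cap: 5% of £5,580,000 = £279,000
Cap at £279,000: £396,300 exceeds the cap → £279,000

Liquidated damages: £279,000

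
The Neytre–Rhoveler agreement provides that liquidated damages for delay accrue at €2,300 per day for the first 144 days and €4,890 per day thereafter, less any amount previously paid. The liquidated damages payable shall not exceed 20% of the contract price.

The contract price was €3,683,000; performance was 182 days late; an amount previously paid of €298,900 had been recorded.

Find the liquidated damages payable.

First 144 days: 144 × €2,300 = €331,200
Remaining days: (182 − 144) × €4,890 = €185,820
Accrued per-day damages: €331,200 + €185,820 = €517,020
Less amount previously paid: €517,020 − €298,900 = €218,120
Cap: 20% of €3,683,000 = €736,600
Cap at €736,600: €218,120 is within the cap, no reduction.

€218,120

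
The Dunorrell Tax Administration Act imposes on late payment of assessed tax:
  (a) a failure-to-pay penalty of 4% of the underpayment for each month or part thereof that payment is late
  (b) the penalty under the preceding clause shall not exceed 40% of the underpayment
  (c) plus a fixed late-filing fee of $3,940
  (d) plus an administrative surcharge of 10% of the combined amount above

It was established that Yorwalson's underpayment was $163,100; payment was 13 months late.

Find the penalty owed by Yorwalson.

$76,098

Accrued rate: 4% × 13 = 52%, capped at 40% → 40%
Failure-to-pay penalty: 40% of $163,100 = $65,240
Penalty before surcharge: $65,240 + $3,940 = $69,180
Administrative surcharge: 10% of $69,180 = $6,918
Total penalty: $69,180 + $6,918 = $76,098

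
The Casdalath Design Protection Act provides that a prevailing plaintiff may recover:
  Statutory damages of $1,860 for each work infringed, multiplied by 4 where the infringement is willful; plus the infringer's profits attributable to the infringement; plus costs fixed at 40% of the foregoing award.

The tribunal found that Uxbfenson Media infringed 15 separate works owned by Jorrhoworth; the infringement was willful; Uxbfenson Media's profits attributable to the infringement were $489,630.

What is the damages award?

Statutory damages: 15 × $1,860 = $27,900
Multiplied by 4: 4 × $27,900 = $111,600
Combined award: $111,600 + $489,630 = $601,230
Costs: 40% of $601,230 = $240,492
Award plus costs: $601,230 + $240,492 = $841,722

$841,722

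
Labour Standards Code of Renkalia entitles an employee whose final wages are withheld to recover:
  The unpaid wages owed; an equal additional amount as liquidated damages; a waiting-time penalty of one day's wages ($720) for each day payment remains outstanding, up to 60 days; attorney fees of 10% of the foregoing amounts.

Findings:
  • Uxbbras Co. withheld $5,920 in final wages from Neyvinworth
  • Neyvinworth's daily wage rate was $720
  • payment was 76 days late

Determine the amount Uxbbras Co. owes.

Liquidated damages (equal amount): $5,920
Penalty days: min(76, 60) = 60
Waiting-time penalty: 60 × $720 = $43,200
Subtotal: $5,920 + $5,920 + $43,200 = $55,040
Attorney fees: 10% of $55,040 = $5,504
Total award: $55,040 + $5,504 = $60,544

$60,544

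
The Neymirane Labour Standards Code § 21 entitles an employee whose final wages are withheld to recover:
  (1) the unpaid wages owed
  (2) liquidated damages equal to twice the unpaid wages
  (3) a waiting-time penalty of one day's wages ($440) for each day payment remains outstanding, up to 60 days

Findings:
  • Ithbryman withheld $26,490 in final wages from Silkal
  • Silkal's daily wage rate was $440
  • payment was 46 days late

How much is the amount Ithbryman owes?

Doubled: 2 × $26,490 = $52,980
Penalty days: min(46, 60) = 46
Waiting-time penalty: 46 × $440 = $20,240
Total award: $26,490 + $52,980 + $20,240 = $99,710

$99,710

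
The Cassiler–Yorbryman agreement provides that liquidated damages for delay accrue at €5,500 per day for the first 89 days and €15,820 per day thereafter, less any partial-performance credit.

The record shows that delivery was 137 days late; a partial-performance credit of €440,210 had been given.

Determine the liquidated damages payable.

€808,650

First 89 days: 89 × €5,500 = €489,500
Remaining days: (137 − 89) × €15,820 = €759,360
Accrued per-day damages: €489,500 + €759,360 = €1,248,860
Less partial-performance credit: €1,248,860 − €440,210 = €808,650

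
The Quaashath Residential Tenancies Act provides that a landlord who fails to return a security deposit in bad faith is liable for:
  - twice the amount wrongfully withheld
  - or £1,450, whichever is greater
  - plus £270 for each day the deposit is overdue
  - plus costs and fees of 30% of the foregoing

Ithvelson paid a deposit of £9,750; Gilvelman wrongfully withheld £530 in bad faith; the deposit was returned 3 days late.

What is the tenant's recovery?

Doubled: 2 × £530 = £1,060
Minimum £1,450: £1,060 is below the minimum → £1,450
Late-return penalty: 3 × £270 = £810
Damages plus late penalty: £1,450 + £810 = £2,260
Costs and fees: 30% of £2,260 = £678
Total recovery: £2,260 + £678 = £2,938

£2,938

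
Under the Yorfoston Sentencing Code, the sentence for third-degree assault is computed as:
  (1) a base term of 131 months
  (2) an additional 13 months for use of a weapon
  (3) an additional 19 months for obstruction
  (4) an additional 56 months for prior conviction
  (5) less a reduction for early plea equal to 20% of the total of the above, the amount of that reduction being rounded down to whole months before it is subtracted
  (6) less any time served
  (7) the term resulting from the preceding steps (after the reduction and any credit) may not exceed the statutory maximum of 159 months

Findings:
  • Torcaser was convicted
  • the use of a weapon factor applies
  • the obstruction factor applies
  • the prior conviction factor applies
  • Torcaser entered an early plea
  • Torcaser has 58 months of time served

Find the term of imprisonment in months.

118 months

Use of a weapon enhancement: +13 months
Obstruction enhancement: +19 months
Prior conviction enhancement: +56 months
Adjusted term: 131 months + 13 months + 19 months + 56 months = 219 months
Early plea reduction: 20% of 219 months = 43 months (rounded down)
After reduction: 219 − 43 = 176 months
Less time served: 176 months − 58 months = 118 months
Cap at 159 months: 118 months is within the cap, no reduction.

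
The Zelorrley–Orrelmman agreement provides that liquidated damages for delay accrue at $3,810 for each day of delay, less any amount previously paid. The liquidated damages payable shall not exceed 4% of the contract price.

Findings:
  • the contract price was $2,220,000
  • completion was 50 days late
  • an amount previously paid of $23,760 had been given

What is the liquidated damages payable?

Per-day damages: 50 × $3,810 = $190,500
Less amount previously paid: $190,500 − $23,760 = $166,740
Cap: 4% of $2,220,000 = $88,800
Cap at $88,800: $166,740 exceeds the cap → $88,800

$88,800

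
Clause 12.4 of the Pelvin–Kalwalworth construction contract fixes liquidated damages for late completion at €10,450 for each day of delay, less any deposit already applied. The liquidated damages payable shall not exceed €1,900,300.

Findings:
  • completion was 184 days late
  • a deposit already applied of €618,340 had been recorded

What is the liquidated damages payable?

€1,304,460

Per-day damages: 184 × €10,450 = €1,922,800
Less deposit already applied: €1,922,800 − €618,340 = €1,304,460
Cap at €1,900,300: €1,304,460 is within the cap, no reduction.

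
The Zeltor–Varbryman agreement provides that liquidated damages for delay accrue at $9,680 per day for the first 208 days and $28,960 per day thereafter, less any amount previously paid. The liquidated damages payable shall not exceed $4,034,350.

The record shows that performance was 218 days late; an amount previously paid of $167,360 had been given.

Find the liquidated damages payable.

First 208 days: 208 × $9,680 = $2,013,440
Remaining days: (218 − 208) × $28,960 = $289,600
Accrued per-day damages: $2,013,440 + $289,600 = $2,303,040
Less amount previously paid: $2,303,040 − $167,360 = $2,135,680
Cap at $4,034,350: $2,135,680 is within the cap, no reduction.

$2,135,680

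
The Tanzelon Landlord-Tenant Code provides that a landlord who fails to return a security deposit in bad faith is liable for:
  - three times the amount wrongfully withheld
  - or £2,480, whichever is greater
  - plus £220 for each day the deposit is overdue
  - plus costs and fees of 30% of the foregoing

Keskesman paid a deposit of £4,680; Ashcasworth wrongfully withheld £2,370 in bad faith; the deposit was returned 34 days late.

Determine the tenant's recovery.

£18,967

Trebled: 3 × £2,370 = £7,110
Minimum £2,480: £7,110 meets the minimum, no increase.
Late-return penalty: 34 × £220 = £7,480
Damages plus late penalty: £7,110 + £7,480 = £14,590
Costs and fees: 30% of £14,590 = £4,377
Total recovery: £14,590 + £4,377 = £18,967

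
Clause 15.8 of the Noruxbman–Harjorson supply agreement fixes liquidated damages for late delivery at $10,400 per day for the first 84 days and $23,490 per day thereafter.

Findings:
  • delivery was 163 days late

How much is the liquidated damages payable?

First 84 days: 84 × $10,400 = $873,600
Remaining days: (163 − 84) × $23,490 = $1,855,710
Accrued per-day damages: $873,600 + $1,855,710 = $2,729,310

$2,729,310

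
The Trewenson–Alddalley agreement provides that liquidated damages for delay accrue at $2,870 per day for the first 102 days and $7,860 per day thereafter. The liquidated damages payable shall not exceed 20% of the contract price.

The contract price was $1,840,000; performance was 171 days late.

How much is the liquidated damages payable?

First 102 days: 102 × $2,870 = $292,740
Remaining days: (171 − 102) × $7,860 = $542,340
Accrued per-day damages: $292,740 + $542,340 = $835,080
Cap: 20% of $1,840,000 = $368,000
Cap at $368,000: $835,080 exceeds the cap → $368,000

$368,000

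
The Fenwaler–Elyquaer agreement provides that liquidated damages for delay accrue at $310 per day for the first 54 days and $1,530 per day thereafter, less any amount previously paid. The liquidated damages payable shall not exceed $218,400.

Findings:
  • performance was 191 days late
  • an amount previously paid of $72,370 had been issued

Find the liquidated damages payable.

Liquidated damages: $153,980

First 54 days: 54 × $310 = $16,740
Remaining days: (191 − 54) × $1,530 = $209,610
Accrued per-day damages: $16,740 + $209,610 = $226,350
Less amount previously paid: $226,350 − $72,370 = $153,980
Cap at $218,400: $153,980 is within the cap, no reduction.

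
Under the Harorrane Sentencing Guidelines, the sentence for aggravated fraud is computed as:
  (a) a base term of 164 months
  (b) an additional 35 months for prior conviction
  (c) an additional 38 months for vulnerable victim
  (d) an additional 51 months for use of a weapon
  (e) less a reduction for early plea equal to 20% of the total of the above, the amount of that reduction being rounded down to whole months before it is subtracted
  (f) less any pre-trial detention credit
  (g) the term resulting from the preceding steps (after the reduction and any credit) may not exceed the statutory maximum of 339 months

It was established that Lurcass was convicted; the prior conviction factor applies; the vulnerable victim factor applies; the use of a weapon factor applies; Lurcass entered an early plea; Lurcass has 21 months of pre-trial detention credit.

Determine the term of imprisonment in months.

210 months

Prior conviction enhancement: +35 months
Vulnerable victim enhancement: +38 months
Use of a weapon enhancement: +51 months
Adjusted term: 164 months + 35 months + 38 months + 51 months = 288 months
Early plea reduction: 20% of 288 months = 57 months (rounded down)
After reduction: 288 − 57 = 231 months
Less pre-trial detention credit: 231 months − 21 months = 210 months
Cap at 339 months: 210 months is within the cap, no reduction.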